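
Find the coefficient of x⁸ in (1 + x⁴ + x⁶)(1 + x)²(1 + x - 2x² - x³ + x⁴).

-2

(1 + x⁴ + x⁶) has coefficients 1,0,0,0,1,0,1 for degrees 0…6.
(1 + x)² has coefficients 1,2,1,0,0,0,0,0,0 for degrees 0…8.
Finally multiplying by (1 + x - 2x² - x³ + x⁴), the product of all factors after the first has coefficients 1,3,1,-4,-3,1,1,0,0 for degrees 0…8.
[x⁸] = 1·0 + 1·(-3) + 1·1 = -2.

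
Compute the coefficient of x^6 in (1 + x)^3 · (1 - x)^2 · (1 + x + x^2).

2

(1 + x)^3 has coefficients 1,3,3,1 for degrees 0…3.
(1 - x)^2 has coefficients 1,-2,1,0,0,0,0 for degrees 0…6.
Finally multiplying by (1 + x + x^2), the product of all factors after the first has coefficients 1,-1,0,-1,1,0,0 for degrees 0…6.
[x^6] = 1·0 + 3·0 + 3·1 + 1·(-1) = 2.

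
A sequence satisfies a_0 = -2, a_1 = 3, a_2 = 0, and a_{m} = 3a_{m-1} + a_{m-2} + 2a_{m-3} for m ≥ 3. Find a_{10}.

3675

The ordinary generating function has denominator 1 - 3z - z^2 - 2z^3.
Iterating the recurrence: a_0,…,a_{10} = -2, 3, 0, -1, 3, 8, 25, 89, 308, 1063, 3675.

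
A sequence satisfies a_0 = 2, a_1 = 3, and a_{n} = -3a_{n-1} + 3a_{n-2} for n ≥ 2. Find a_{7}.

The ordinary generating function has denominator 1 + 3t - 3t^2.
Iterating the recurrence: a_0,…,a_{7} = 2, 3, -3, 18, -63, 243, -918, 3483.

3483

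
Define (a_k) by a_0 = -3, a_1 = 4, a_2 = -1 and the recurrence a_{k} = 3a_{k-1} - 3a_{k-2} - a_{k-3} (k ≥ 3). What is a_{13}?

The ordinary generating function has denominator 1 - 3q + 3q^2 + q^3.
Iterating the recurrence: a_0,…,a_{13} = -3, 4, -1, -12, -37, -74, -99, -38, 257, 984, 2219, 3448, 2703, -4454.

-4454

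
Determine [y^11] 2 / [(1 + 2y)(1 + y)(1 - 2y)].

Partial fractions give a closed form: a_n = (2)·(-2)^n + (-2/3)·(-1)^n + (2/3)·2^n.
At n = 11: a_11 = -2730.

-2730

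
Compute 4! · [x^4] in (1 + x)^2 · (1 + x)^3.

120

The EGF product rule gives c_4 = Σ_{k_1+k_2=4} C(4; k_1,k_2) · ∏ g_i(k_i), where (1+x)^2 gives the falling factorial (2)_k; (1+x)^3 gives the falling factorial (3)_k.
g_1(k) for k = 0…4: 1, 2, 2, 0, 0.
g_2(k) for k = 0…4: 1, 3, 6, 6, 0.
c_4 = Σ_k C(4,k)·g_1(k)·g_2(4−k) = 4·2·6 + 6·2·6 = 48 + 72 = 120.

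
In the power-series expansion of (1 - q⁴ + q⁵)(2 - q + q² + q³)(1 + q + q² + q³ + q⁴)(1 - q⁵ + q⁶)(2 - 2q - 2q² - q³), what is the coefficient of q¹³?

-6

(1 - q⁴ + q⁵) has coefficients 1,0,0,0,-1,1 for degrees 0…5.
(2 - q + q² + q³) has coefficients 2,-1,1,1,0,0,0,0,0,0,0,0,0,0 for degrees 0…13.
Multiplying by (1 + q + q² + q³ + q⁴) gives running coefficients 2,1,2,3,3,1,2,1,0,0,0,0,0,0 for degrees 0…13.
Multiplying by (1 - q⁵ + q⁶) gives running coefficients 2,1,2,3,3,-1,3,0,-1,0,2,-1,1,1 for degrees 0…13.
Finally multiplying by (2 - 2q - 2q² - q³), the product of all factors after the first has coefficients 4,-2,-2,-2,-5,-16,-1,-7,-7,-1,6,-5,0,0 for degrees 0…13.
[q¹³] = 1·0 − 1·(-1) + 1·(-7) = -6.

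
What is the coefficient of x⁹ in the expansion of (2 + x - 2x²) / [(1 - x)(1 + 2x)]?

The denominator gives the recurrence a_n = −a_(n−1) + 2a_(n−2) for n ≥ 3; the numerator fixes a_0 = 2, a_1 = -1, a_2 = 3.
Iterating: 2, -1, 3, -5, 11, -21, 43, -85, 171, -341, so a_9 = -341.

-341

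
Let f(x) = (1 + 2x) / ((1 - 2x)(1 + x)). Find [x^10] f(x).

Partial fractions give a closed form: a_n = (4/3)·2^n + (-1/3)·(-1)^n.
At n = 10: a_10 = 1365.

1365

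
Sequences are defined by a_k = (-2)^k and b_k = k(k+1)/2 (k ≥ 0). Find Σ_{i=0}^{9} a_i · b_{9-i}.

93

The convolution is the x^9 coefficient of A(x)B(x).
Σ = 1·45 − 2·36 + 4·28 − 8·21 + 16·15 − 32·10 + 64·6 − 128·3 + 256·1 − 512·0 = 93.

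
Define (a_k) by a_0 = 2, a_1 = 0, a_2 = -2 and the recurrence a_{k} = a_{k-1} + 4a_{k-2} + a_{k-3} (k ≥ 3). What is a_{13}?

-33730

The ordinary generating function has denominator 1 - z - 4z^2 - z^3.
Iterating the recurrence: a_0,…,a_{13} = 2, 0, -2, 0, -8, -10, -42, -90, -268, -670, -1832, -4780, -12778, -33730.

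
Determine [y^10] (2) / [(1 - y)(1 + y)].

The denominator gives the recurrence a_n = a_(n−2) for n ≥ 2; the numerator fixes a_0 = 2, a_1 = 0.
Iterating: 2, 0, 2, 0, 2, 0, 2, 0, 2, 0, 2, so a_10 = 2.

2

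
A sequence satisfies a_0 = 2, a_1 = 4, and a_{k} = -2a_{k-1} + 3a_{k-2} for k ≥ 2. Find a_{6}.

-362

The ordinary generating function has denominator 1 + 2y - 3y^2.
Iterating the recurrence: a_0,…,a_{6} = 2, 4, -2, 16, -38, 124, -362.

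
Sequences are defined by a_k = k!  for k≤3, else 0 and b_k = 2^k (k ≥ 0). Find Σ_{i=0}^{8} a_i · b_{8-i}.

The convolution is the t^8 coefficient of A(t)B(t).
Σ = 1·256 + 1·128 + 2·64 + 6·32 + 0·16 + 0·8 + 0·4 + 0·2 + 0·1 = 704.

704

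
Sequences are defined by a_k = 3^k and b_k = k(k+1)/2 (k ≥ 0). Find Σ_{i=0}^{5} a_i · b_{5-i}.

261

Write out a_i and b_{5-i} for i = 0,…,5 and sum the products.
Σ = 1·15 + 3·10 + 9·6 + 27·3 + 81·1 + 243·0 = 261.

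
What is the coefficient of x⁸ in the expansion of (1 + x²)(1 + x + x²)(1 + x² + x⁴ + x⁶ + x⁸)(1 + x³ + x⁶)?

9

(1 + x²) has coefficients 1,0,1 for degrees 0…2.
(1 + x + x²) has coefficients 1,1,1,0,0,0,0,0,0 for degrees 0…8.
Multiplying by (1 + x² + x⁴ + x⁶ + x⁸) gives running coefficients 1,1,2,1,2,1,2,1,2 for degrees 0…8.
Finally multiplying by (1 + x³ + x⁶), the product of all factors after the first has coefficients 1,1,2,2,3,3,4,4,5 for degrees 0…8.
[x⁸] = 1·5 + 1·4 = 9.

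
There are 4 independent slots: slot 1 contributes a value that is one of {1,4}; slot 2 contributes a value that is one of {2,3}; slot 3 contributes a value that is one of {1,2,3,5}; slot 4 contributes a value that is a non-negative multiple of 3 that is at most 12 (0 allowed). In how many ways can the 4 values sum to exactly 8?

5

The generating function for the choices is (q + q^4)·(q^2 + q^3)·(q + q^2 + q^3 + q^5)·(1 + q^3 + q^6 + q^9 + q^12); the count is [q^8].
(q + q^4) has coefficients 0,1,0,0,1 for degrees 0…4.
(q^2 + q^3) has coefficients 0,0,1,1,0,0,0,0,0 for degrees 0…8.
Multiplying by (q + q^2 + q^3 + q^5) gives running coefficients 0,0,0,1,2,2,1,1,1 for degrees 0…8.
Finally multiplying by (1 + q^3 + q^6 + q^9 + q^12), the product of all factors after the first has coefficients 0,0,0,1,2,2,2,3,3 for degrees 0…8.
[q^8] = 1·3 + 1·2 = 5.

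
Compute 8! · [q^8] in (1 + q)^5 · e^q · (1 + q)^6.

The EGF product rule gives c_8 = Σ_{k_1+k_2+k_3=8} C(8; k_1,k_2,k_3) · ∏ g_i(k_i), where (1+q)^5 gives the falling factorial (5)_k; e^q gives (1)^k; (1+q)^6 gives the falling factorial (6)_k.
g_1(k) for k = 0…8: 1, 5, 20, 60, 120, 120, 0, 0, 0.
g_2(k) for k = 0…8: 1, 1, 1, 1, 1, 1, 1, 1, 1.
g_3(k) for k = 0…8: 1, 6, 30, 120, 360, 720, 720, 0, 0.
First combine the last two factors: h(k) = Σ_j C(k,j)·g_2(j)·g_3(k−j) for k = 0…8: 1, 7, 43, 229, 1045, 4051, 13327, 37633, 93289.
c_8 = Σ_k C(8,k)·g_1(k)·h(8−k) = 1·1·93289 + 8·5·37633 + 28·20·13327 + 56·60·4051 + 70·120·1045 + 56·120·229 = 93289 + 1505320 + 7463120 + 13611360 + 8778000 + 1538880 = 32989969.

32989969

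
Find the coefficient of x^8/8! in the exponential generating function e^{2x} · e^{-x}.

The EGF product rule gives c_8 = Σ_{k_1+k_2=8} C(8; k_1,k_2) · ∏ g_i(k_i), where e^{2x} gives (2)^k; e^{-x} gives (-1)^k.
g_1(k) for k = 0…8: 1, 2, 4, 8, 16, 32, 64, 128, 256.
g_2(k) for k = 0…8: 1, -1, 1, -1, 1, -1, 1, -1, 1.
c_8 = Σ_k C(8,k)·g_1(k)·g_2(8−k) = 1·1·1 + 8·2·(-1) + 28·4·1 + 56·8·(-1) + 70·16·1 + 56·32·(-1) + 28·64·1 + 8·128·(-1) + 1·256·1 = 1 − 16 + 112 − 448 + 1120 − 1792 + 1792 − 1024 + 256 = 1.

1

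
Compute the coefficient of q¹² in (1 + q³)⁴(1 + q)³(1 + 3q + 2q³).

61

(1 + q³)⁴ has coefficients 1,0,0,4,0,0,6,0,0,4,0,0,1 for degrees 0…12.
(1 + q)³ has coefficients 1,3,3,1,0,0,0,0,0,0,0,0,0 for degrees 0…12.
Finally multiplying by (1 + 3q + 2q³), the product of all factors after the first has coefficients 1,6,12,12,9,6,2,0,0,0,0,0,0 for degrees 0…12.
[q¹²] = 1·0 + 4·0 + 6·2 + 4·12 + 1·1 = 61.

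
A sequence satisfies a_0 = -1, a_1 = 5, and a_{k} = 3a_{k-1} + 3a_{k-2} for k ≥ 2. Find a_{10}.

The ordinary generating function has denominator 1 - 3y - 3y^2.
Iterating the recurrence: a_0,…,a_{10} = -1, 5, 12, 51, 189, 720, 2727, 10341, 39204, 148635, 563517.

563517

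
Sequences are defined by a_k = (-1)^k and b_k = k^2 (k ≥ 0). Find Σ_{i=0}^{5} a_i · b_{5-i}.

15

This is [x^5] in the product of the two ordinary generating functions.
Σ = 1·25 − 1·16 + 1·9 − 1·4 + 1·1 − 1·0 = 15.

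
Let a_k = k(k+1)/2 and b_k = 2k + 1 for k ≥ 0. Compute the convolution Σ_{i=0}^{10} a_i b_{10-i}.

Write out a_i and b_{10-i} for i = 0,…,10 and sum the products.
Σ = 0·21 + 1·19 + 3·17 + 6·15 + 10·13 + 15·11 + 21·9 + 28·7 + 36·5 + 45·3 + 55·1 = 1210.

1210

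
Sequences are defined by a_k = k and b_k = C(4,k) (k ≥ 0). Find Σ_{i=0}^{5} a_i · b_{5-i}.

The convolution is the x^5 coefficient of A(x)B(x).
Σ = 0·0 + 1·1 + 2·4 + 3·6 + 4·4 + 5·1 = 48.

48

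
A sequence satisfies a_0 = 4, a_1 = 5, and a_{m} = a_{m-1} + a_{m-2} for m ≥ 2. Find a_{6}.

The ordinary generating function has denominator 1 - x - x^2.
Iterating the recurrence: a_0,…,a_{6} = 4, 5, 9, 14, 23, 37, 60.

60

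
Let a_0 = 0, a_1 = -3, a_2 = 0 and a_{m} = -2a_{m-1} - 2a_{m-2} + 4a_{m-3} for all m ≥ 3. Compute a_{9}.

-624

The ordinary generating function has denominator 1 + 2x + 2x^2 - 4x^3.
Iterating the recurrence: a_0,…,a_{9} = 0, -3, 0, 6, -24, 36, 0, -168, 480, -624.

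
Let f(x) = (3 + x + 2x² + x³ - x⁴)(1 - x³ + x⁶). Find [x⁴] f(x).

-2

(3 + x + 2x² + x³ - x⁴) has coefficients 3,1,2,1,-1 for degrees 0…4.
(1 - x³ + x⁶) has coefficients 1,0,0,-1,0 for degrees 0…4.
[x⁴] = 3·0 + 1·(-1) + 2·0 + 1·0 − 1·1 = -2.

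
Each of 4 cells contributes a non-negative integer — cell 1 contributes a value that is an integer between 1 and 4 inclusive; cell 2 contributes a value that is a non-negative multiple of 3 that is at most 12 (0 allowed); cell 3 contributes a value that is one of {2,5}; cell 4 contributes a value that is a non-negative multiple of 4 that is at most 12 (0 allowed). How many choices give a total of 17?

The generating function for the choices is (z + z^2 + z^3 + z^4)·(1 + z^3 + z^6 + z^9 + z^12)·(z^2 + z^5)·(1 + z^4 + z^8 + z^12); the count is [z^17].
(z + z^2 + z^3 + z^4) has coefficients 0,1,1,1,1 for degrees 0…4.
(1 + z^3 + z^6 + z^9 + z^12) has coefficients 1,0,0,1,0,0,1,0,0,1,0,0,1,0,0,0,0,0 for degrees 0…17.
Multiplying by (z^2 + z^5) gives running coefficients 0,0,1,0,0,2,0,0,2,0,0,2,0,0,2,0,0,1 for degrees 0…17.
Finally multiplying by (1 + z^4 + z^8 + z^12), the product of all factors after the first has coefficients 0,0,1,0,0,2,1,0,2,2,1,2,2,2,3,2,2,3 for degrees 0…17.
[z^17] = 1·2 + 1·2 + 1·3 + 1·2 = 9.

9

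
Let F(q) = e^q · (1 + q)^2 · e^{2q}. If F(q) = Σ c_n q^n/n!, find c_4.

405

The EGF product rule gives c_4 = Σ_{k_1+k_2+k_3=4} C(4; k_1,k_2,k_3) · ∏ g_i(k_i), where e^q gives (1)^k; (1+q)^2 gives the falling factorial (2)_k; e^{2q} gives (2)^k.
g_1(k) for k = 0…4: 1, 1, 1, 1, 1.
g_2(k) for k = 0…4: 1, 2, 2, 0, 0.
g_3(k) for k = 0…4: 1, 2, 4, 8, 16.
First combine the last two factors: h(k) = Σ_j C(k,j)·g_2(j)·g_3(k−j) for k = 0…4: 1, 4, 14, 44, 128.
c_4 = Σ_k C(4,k)·g_1(k)·h(4−k) = 1·1·128 + 4·1·44 + 6·1·14 + 4·1·4 + 1·1·1 = 128 + 176 + 84 + 16 + 1 = 405.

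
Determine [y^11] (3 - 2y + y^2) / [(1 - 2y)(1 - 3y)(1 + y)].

Partial fractions give a closed form: a_n = (-3)·2^n + (11/2)·3^n + (1/2)·(-1)^n.
At n = 11: a_11 = 968164.

968164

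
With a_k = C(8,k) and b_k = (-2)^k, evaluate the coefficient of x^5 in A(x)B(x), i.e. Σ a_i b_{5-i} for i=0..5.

Write out a_i and b_{5-i} for i = 0,…,5 and sum the products.
Σ = 1·(-32) + 8·16 + 28·(-8) + 56·4 + 70·(-2) + 56·1 = 12.

12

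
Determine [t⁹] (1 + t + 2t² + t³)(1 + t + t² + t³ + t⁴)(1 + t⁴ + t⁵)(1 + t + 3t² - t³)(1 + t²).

(1 + t + 2t² + t³) has coefficients 1,1,2,1 for degrees 0…3.
(1 + t + t² + t³ + t⁴) has coefficients 1,1,1,1,1,0,0,0,0,0 for degrees 0…9.
Multiplying by (1 + t⁴ + t⁵) gives running coefficients 1,1,1,1,2,2,2,2,2,1 for degrees 0…9.
Multiplying by (1 + t + 3t² - t³) gives running coefficients 1,2,5,4,5,6,9,8,8,7 for degrees 0…9.
Finally multiplying by (1 + t²), the product of all factors after the first has coefficients 1,2,6,6,10,10,14,14,17,15 for degrees 0…9.
[t⁹] = 1·15 + 1·17 + 2·14 + 1·14 = 74.

74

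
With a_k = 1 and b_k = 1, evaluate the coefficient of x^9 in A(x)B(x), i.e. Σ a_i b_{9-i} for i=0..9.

10

This is [x^9] in the product of the two ordinary generating functions.
Σ = 1·1 + 1·1 + 1·1 + 1·1 + 1·1 + 1·1 + 1·1 + 1·1 + 1·1 + 1·1 = 10.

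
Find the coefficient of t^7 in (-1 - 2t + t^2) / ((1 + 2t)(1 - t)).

-22

The denominator gives the recurrence a_n = −a_(n−1) + 2a_(n−2) for n ≥ 3; the numerator fixes a_0 = -1, a_1 = -1, a_2 = 0.
Iterating: -1, -1, 0, -2, 2, -6, 10, -22, so a_7 = -22.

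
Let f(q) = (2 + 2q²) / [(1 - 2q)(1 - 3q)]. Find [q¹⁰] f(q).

388540

The denominator gives the recurrence a_n = 5a_(n−1) − 6a_(n−2) for n ≥ 3; the numerator fixes a_0 = 2, a_1 = 10, a_2 = 40.
Iterating: 2, 10, 40, 140, 460, 1460, 4540, 13940, 42460, 128660, 388540, so a_10 = 388540.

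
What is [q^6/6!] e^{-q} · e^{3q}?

The EGF product rule gives c_6 = Σ_{k_1+k_2=6} C(6; k_1,k_2) · ∏ g_i(k_i), where e^{-q} gives (-1)^k; e^{3q} gives (3)^k.
g_1(k) for k = 0…6: 1, -1, 1, -1, 1, -1, 1.
g_2(k) for k = 0…6: 1, 3, 9, 27, 81, 243, 729.
c_6 = Σ_k C(6,k)·g_1(k)·g_2(6−k) = 1·1·729 + 6·(-1)·243 + 15·1·81 + 20·(-1)·27 + 15·1·9 + 6·(-1)·3 + 1·1·1 = 729 − 1458 + 1215 − 540 + 135 − 18 + 1 = 64.

64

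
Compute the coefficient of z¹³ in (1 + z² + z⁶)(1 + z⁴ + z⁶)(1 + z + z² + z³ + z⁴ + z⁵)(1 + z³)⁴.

66

(1 + z² + z⁶) has coefficients 1,0,1,0,0,0,1 for degrees 0…6.
(1 + z⁴ + z⁶) has coefficients 1,0,0,0,1,0,1,0,0,0,0,0,0,0 for degrees 0…13.
Multiplying by (1 + z + z² + z³ + z⁴ + z⁵) gives running coefficients 1,1,1,1,2,2,2,2,2,2,1,1,0,0 for degrees 0…13.
Finally multiplying by (1 + z³)⁴, the product of all factors after the first has coefficients 1,1,1,5,6,6,12,16,16,20,25,25,25,25 for degrees 0…13.
[z¹³] = 1·25 + 1·25 + 1·16 = 66.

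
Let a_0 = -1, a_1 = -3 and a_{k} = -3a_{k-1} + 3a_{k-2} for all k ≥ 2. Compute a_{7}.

-5427

The ordinary generating function has denominator 1 + 3t - 3t^2.
Iterating the recurrence: a_0,…,a_{7} = -1, -3, 6, -27, 99, -378, 1431, -5427.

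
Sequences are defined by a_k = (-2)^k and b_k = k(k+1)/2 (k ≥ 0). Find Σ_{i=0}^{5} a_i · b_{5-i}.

11

Write out a_i and b_{5-i} for i = 0,…,5 and sum the products.
Σ = 1·15 − 2·10 + 4·6 − 8·3 + 16·1 − 32·0 = 11.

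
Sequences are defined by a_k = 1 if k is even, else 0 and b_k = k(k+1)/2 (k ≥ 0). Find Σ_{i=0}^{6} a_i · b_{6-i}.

34

Write out a_i and b_{6-i} for i = 0,…,6 and sum the products.
Σ = 1·21 + 0·15 + 1·10 + 0·6 + 1·3 + 0·1 + 1·0 = 34.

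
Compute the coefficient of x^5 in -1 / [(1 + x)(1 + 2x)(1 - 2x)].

21

The denominator gives the recurrence a_n = −a_(n−1) + 4a_(n−2) + 4a_(n−3) for n ≥ 3; the numerator fixes a_0 = -1, a_1 = 1, a_2 = -5.
Iterating: -1, 1, -5, 5, -21, 21, so a_5 = 21.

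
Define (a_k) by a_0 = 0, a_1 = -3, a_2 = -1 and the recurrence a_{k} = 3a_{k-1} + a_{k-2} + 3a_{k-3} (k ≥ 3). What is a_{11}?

-177798

The ordinary generating function has denominator 1 - 3x - x^2 - 3x^3.
Iterating the recurrence: a_0,…,a_{11} = 0, -3, -1, -6, -28, -93, -325, -1152, -4060, -14307, -50437, -177798.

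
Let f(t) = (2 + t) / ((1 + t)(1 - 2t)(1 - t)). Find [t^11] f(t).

Partial fractions give a closed form: a_n = (1/6)·(-1)^n + (10/3)·2^n + (-3/2)·1^n.
At n = 11: a_11 = 6825.

6825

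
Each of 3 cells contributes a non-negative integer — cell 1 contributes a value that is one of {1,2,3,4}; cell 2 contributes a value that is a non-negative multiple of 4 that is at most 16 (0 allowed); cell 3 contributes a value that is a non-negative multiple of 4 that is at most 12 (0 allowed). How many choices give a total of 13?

The generating function for the choices is (x + x^2 + x^3 + x^4)·(1 + x^4 + x^8 + x^12 + x^16)·(1 + x^4 + x^8 + x^12); the count is [x^13].
(x + x^2 + x^3 + x^4) has coefficients 0,1,1,1,1 for degrees 0…4.
(1 + x^4 + x^8 + x^12 + x^16) has coefficients 1,0,0,0,1,0,0,0,1,0,0,0,1,0 for degrees 0…13.
Finally multiplying by (1 + x^4 + x^8 + x^12), the product of all factors after the first has coefficients 1,0,0,0,2,0,0,0,3,0,0,0,4,0 for degrees 0…13.
[x^13] = 1·4 + 1·0 + 1·0 + 1·0 = 4.

4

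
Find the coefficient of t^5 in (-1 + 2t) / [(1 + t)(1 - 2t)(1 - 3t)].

Partial fractions give a closed form: a_n = (-1/4)·(-1)^n + (-3/4)·3^n.
At n = 5: a_5 = -182.

-182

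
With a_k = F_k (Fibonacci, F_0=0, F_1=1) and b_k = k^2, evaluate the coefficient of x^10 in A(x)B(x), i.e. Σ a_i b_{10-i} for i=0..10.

This is [x^10] in the product of the two ordinary generating functions.
Σ = 0·100 + 1·81 + 1·64 + 2·49 + 3·36 + 5·25 + 8·16 + 13·9 + 21·4 + 34·1 + 55·0 = 839.

839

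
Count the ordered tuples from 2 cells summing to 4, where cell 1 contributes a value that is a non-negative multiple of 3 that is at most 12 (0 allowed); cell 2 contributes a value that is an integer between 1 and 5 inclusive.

2

The generating function for the choices is (1 + x³ + x⁶ + x⁹ + x¹²)·(x + x² + x³ + x⁴ + x⁵); the count is [x⁴].
(1 + x³ + x⁶ + x⁹ + x¹²) has coefficients 1,0,0,1,0 for degrees 0…4.
(x + x² + x³ + x⁴ + x⁵) has coefficients 0,1,1,1,1 for degrees 0…4.
[x⁴] = 1·1 + 1·1 = 2.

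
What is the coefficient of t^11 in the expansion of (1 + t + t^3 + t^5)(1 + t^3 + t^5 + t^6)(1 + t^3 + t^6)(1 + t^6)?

(1 + t + t^3 + t^5) has coefficients 1,1,0,1,0,1 for degrees 0…5.
(1 + t^3 + t^5 + t^6) has coefficients 1,0,0,1,0,1,1,0,0,0,0,0 for degrees 0…11.
Multiplying by (1 + t^3 + t^6) gives running coefficients 1,0,0,2,0,1,3,0,1,2,0,1 for degrees 0…11.
Finally multiplying by (1 + t^6), the product of all factors after the first has coefficients 1,0,0,2,0,1,4,0,1,4,0,2 for degrees 0…11.
[t^11] = 1·2 + 1·0 + 1·1 + 1·4 = 7.

7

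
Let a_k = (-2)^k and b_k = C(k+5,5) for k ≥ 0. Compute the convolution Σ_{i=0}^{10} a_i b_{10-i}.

The convolution is the x^10 coefficient of A(x)B(x).
Σ = 1·3003 − 2·2002 + 4·1287 − 8·792 + 16·462 − 32·252 + 64·126 − 128·56 + 256·21 − 512·6 + 1024·1 = 1363.

1363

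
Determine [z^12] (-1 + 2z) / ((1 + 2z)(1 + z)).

Partial fractions give a closed form: a_n = (-4)·(-2)^n + (3)·(-1)^n.
At n = 12: a_12 = -16381.

-16381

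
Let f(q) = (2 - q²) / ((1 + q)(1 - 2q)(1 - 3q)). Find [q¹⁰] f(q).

248569

Partial fractions give a closed form: a_n = (1/12)·(-1)^n + (-7/3)·2^n + (17/4)·3^n.
At n = 10: a_10 = 248569.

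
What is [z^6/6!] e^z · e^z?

64

The EGF product rule gives c_6 = Σ_{k_1+k_2=6} C(6; k_1,k_2) · ∏ g_i(k_i), where e^z gives (1)^k; e^z gives (1)^k.
g_1(k) for k = 0…6: 1, 1, 1, 1, 1, 1, 1.
g_2(k) for k = 0…6: 1, 1, 1, 1, 1, 1, 1.
c_6 = Σ_k C(6,k)·g_1(k)·g_2(6−k) = 1·1·1 + 6·1·1 + 15·1·1 + 20·1·1 + 15·1·1 + 6·1·1 + 1·1·1 = 1 + 6 + 15 + 20 + 15 + 6 + 1 = 64.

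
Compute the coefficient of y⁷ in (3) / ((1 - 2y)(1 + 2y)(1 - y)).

255

Partial fractions give a closed form: a_n = (3)·2^n + (1)·(-2)^n + (-1)·1^n.
At n = 7: a_7 = 255.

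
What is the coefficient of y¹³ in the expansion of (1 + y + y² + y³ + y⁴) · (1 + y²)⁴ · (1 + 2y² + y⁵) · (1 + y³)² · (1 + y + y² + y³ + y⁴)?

631

(1 + y + y² + y³ + y⁴) has coefficients 1,1,1,1,1 for degrees 0…4.
(1 + y²)⁴ has coefficients 1,0,4,0,6,0,4,0,1,0,0,0,0,0 for degrees 0…13.
Multiplying by (1 + 2y² + y⁵) gives running coefficients 1,0,6,0,14,1,16,4,9,6,2,4,0,1 for degrees 0…13.
Multiplying by (1 + y³)² gives running coefficients 1,0,6,2,14,13,17,32,17,38,24,23,28,9 for degrees 0…13.
Finally multiplying by (1 + y + y² + y³ + y⁴), the product of all factors after the first has coefficients 1,1,7,9,23,35,52,78,93,117,128,134,130,122 for degrees 0…13.
[y¹³] = 1·122 + 1·130 + 1·134 + 1·128 + 1·117 = 631.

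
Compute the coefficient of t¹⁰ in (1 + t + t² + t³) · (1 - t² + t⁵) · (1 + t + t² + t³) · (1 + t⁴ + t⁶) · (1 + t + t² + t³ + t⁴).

(1 + t + t² + t³) has coefficients 1,1,1,1 for degrees 0…3.
(1 - t² + t⁵) has coefficients 1,0,-1,0,0,1,0,0,0,0,0 for degrees 0…10.
Multiplying by (1 + t + t² + t³) gives running coefficients 1,1,0,0,-1,0,1,1,1,0,0 for degrees 0…10.
Multiplying by (1 + t⁴ + t⁶) gives running coefficients 1,1,0,0,0,1,2,2,0,0,0 for degrees 0…10.
Finally multiplying by (1 + t + t² + t³ + t⁴), the product of all factors after the first has coefficients 1,2,2,2,2,2,3,5,5,5,4 for degrees 0…10.
[t¹⁰] = 1·4 + 1·5 + 1·5 + 1·5 = 19.

19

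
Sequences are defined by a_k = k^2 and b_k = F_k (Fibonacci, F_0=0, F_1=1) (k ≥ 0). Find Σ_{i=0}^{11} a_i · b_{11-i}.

Write out a_i and b_{11-i} for i = 0,…,11 and sum the products.
Σ = 0·89 + 1·55 + 4·34 + 9·21 + 16·13 + 25·8 + 36·5 + 49·3 + 64·2 + 81·1 + 100·1 + 121·0 = 1424.

1424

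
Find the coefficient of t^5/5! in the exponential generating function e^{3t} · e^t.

1024

The EGF product rule gives c_5 = Σ_{k_1+k_2=5} C(5; k_1,k_2) · ∏ g_i(k_i), where e^{3t} gives (3)^k; e^t gives (1)^k.
g_1(k) for k = 0…5: 1, 3, 9, 27, 81, 243.
g_2(k) for k = 0…5: 1, 1, 1, 1, 1, 1.
c_5 = Σ_k C(5,k)·g_1(k)·g_2(5−k) = 1·1·1 + 5·3·1 + 10·9·1 + 10·27·1 + 5·81·1 + 1·243·1 = 1 + 15 + 90 + 270 + 405 + 243 = 1024.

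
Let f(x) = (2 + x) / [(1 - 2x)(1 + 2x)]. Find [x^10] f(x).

Partial fractions give a closed form: a_n = (5/4)·2^n + (3/4)·(-2)^n.
At n = 10: a_10 = 2048.

2048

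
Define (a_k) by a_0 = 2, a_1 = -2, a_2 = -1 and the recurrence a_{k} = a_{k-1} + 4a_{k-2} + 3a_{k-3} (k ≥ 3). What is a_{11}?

-15015

The ordinary generating function has denominator 1 - x - 4x^2 - 3x^3.
Iterating the recurrence: a_0,…,a_{11} = 2, -2, -1, -3, -13, -28, -89, -240, -680, -1907, -5347, -15015.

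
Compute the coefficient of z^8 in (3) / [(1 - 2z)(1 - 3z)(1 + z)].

The denominator gives the recurrence a_n = 4a_(n−1) − a_(n−2) − 6a_(n−3) for n ≥ 3; the numerator fixes a_0 = 3, a_1 = 12, a_2 = 45.
Iterating: 3, 12, 45, 150, 483, 1512, 4665, 14250, 43263, so a_8 = 43263.

43263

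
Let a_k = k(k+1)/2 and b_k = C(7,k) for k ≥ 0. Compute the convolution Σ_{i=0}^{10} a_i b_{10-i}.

3232

This is [x^10] in the product of the two ordinary generating functions.
Σ = 0·0 + 1·0 + 3·0 + 6·1 + 10·7 + 15·21 + 21·35 + 28·35 + 36·21 + 45·7 + 55·1 = 3232.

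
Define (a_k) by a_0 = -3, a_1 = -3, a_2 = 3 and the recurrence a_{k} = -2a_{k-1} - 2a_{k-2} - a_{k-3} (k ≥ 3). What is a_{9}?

The ordinary generating function has denominator 1 + 2x + 2x^2 + x^3.
Iterating the recurrence: a_0,…,a_{9} = -3, -3, 3, 3, -9, 9, -3, -3, 3, 3.

3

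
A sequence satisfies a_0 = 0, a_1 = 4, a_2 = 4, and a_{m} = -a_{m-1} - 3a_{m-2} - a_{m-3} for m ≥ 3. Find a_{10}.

-524

The ordinary generating function has denominator 1 + y + 3y^2 + y^3.
Iterating the recurrence: a_0,…,a_{10} = 0, 4, 4, -16, 0, 44, -28, -104, 144, 196, -524.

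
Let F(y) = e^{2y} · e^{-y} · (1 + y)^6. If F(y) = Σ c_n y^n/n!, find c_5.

4051

The EGF product rule gives c_5 = Σ_{k_1+k_2+k_3=5} C(5; k_1,k_2,k_3) · ∏ g_i(k_i), where e^{2y} gives (2)^k; e^{-y} gives (-1)^k; (1+y)^6 gives the falling factorial (6)_k.
g_1(k) for k = 0…5: 1, 2, 4, 8, 16, 32.
g_2(k) for k = 0…5: 1, -1, 1, -1, 1, -1.
g_3(k) for k = 0…5: 1, 6, 30, 120, 360, 720.
First combine the last two factors: h(k) = Σ_j C(k,j)·g_2(j)·g_3(k−j) for k = 0…5: 1, 5, 19, 47, 37, -151.
c_5 = Σ_k C(5,k)·g_1(k)·h(5−k) = 1·1·(-151) + 5·2·37 + 10·4·47 + 10·8·19 + 5·16·5 + 1·32·1 = −151 + 370 + 1880 + 1520 + 400 + 32 = 4051.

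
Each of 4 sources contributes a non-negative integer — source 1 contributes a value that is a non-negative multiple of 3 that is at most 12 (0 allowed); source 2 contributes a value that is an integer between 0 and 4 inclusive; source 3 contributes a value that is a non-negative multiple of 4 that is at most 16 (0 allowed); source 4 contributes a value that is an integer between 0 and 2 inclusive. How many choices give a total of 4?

The generating function for the choices is (1 + y^3 + y^6 + y^9 + y^12)·(1 + y + y^2 + y^3 + y^4)·(1 + y^4 + y^8 + y^12 + y^16)·(1 + y + y^2); the count is [y^4].
(1 + y^3 + y^6 + y^9 + y^12) has coefficients 1,0,0,1,0 for degrees 0…4.
(1 + y + y^2 + y^3 + y^4) has coefficients 1,1,1,1,1 for degrees 0…4.
Multiplying by (1 + y^4 + y^8 + y^12 + y^16) gives running coefficients 1,1,1,1,2 for degrees 0…4.
Finally multiplying by (1 + y + y^2), the product of all factors after the first has coefficients 1,2,3,3,4 for degrees 0…4.
[y^4] = 1·4 + 1·2 = 6.

6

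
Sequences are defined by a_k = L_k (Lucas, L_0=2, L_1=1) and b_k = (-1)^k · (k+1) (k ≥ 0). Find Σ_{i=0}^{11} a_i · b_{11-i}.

44

This is [x^11] in the product of the two ordinary generating functions.
Σ = 2·(-12) + 1·11 + 3·(-10) + 4·9 + 7·(-8) + 11·7 + 18·(-6) + 29·5 + 47·(-4) + 76·3 + 123·(-2) + 199·1 = 44.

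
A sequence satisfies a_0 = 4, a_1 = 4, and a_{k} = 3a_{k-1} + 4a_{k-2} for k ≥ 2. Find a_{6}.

6556

The ordinary generating function has denominator 1 - 3y - 4y^2.
Iterating the recurrence: a_0,…,a_{6} = 4, 4, 28, 100, 412, 1636, 6556.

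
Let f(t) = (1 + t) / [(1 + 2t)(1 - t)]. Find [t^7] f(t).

-42

The denominator gives the recurrence a_n = −a_(n−1) + 2a_(n−2) for n ≥ 3; the numerator fixes a_0 = 1, a_1 = 0, a_2 = 2.
Iterating: 1, 0, 2, -2, 6, -10, 22, -42, so a_7 = -42.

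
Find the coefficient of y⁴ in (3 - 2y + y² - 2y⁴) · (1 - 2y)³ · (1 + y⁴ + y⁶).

(3 - 2y + y² - 2y⁴) has coefficients 3,-2,1,0,-2 for degrees 0…4.
(1 - 2y)³ has coefficients 1,-6,12,-8,0 for degrees 0…4.
Finally multiplying by (1 + y⁴ + y⁶), the product of all factors after the first has coefficients 1,-6,12,-8,1 for degrees 0…4.
[y⁴] = 3·1 − 2·(-8) + 1·12 − 2·1 = 29.

29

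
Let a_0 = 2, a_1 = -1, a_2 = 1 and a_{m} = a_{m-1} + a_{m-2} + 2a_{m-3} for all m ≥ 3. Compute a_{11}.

585

The ordinary generating function has denominator 1 - t - t^2 - 2t^3.
Iterating the recurrence: a_0,…,a_{11} = 2, -1, 1, 4, 3, 9, 20, 35, 73, 148, 291, 585.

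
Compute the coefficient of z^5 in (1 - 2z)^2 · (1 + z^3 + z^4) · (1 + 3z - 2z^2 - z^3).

-15

(1 - 2z)^2 has coefficients 1,-4,4 for degrees 0…2.
(1 + z^3 + z^4) has coefficients 1,0,0,1,1,0 for degrees 0…5.
Finally multiplying by (1 + 3z - 2z^2 - z^3), the product of all factors after the first has coefficients 1,3,-2,0,4,1 for degrees 0…5.
[z^5] = 1·1 − 4·4 + 4·0 = -15.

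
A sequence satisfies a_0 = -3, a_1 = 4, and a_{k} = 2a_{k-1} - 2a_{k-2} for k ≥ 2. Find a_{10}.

224

The ordinary generating function has denominator 1 - 2t + 2t^2.
Iterating the recurrence: a_0,…,a_{10} = -3, 4, 14, 20, 12, -16, -56, -80, -48, 64, 224.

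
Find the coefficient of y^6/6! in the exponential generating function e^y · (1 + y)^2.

43

The EGF product rule gives c_6 = Σ_{k_1+k_2=6} C(6; k_1,k_2) · ∏ g_i(k_i), where e^y gives (1)^k; (1+y)^2 gives the falling factorial (2)_k.
g_1(k) for k = 0…6: 1, 1, 1, 1, 1, 1, 1.
g_2(k) for k = 0…6: 1, 2, 2, 0, 0, 0, 0.
c_6 = Σ_k C(6,k)·g_1(k)·g_2(6−k) = 15·1·2 + 6·1·2 + 1·1·1 = 30 + 12 + 1 = 43.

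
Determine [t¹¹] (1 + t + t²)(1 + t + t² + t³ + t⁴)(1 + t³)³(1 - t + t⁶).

(1 + t + t²) has coefficients 1,1,1 for degrees 0…2.
(1 + t + t² + t³ + t⁴) has coefficients 1,1,1,1,1,0,0,0,0,0,0,0 for degrees 0…11.
Multiplying by (1 + t³)³ gives running coefficients 1,1,1,4,4,3,6,6,3,4,4,1 for degrees 0…11.
Finally multiplying by (1 - t + t⁶), the product of all factors after the first has coefficients 1,0,0,3,0,-1,4,1,-2,5,4,0 for degrees 0…11.
[t¹¹] = 1·0 + 1·4 + 1·5 = 9.

9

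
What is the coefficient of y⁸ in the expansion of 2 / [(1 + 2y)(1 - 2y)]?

512

Partial fractions give a closed form: a_n = (1)·(-2)^n + (1)·2^n.
At n = 8: a_8 = 512.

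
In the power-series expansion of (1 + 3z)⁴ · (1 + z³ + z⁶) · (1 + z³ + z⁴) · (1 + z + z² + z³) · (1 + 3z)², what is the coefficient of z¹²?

15725

(1 + 3z)⁴ has coefficients 1,12,54,108,81 for degrees 0…4.
(1 + z³ + z⁶) has coefficients 1,0,0,1,0,0,1,0,0,0,0,0,0 for degrees 0…12.
Multiplying by (1 + z³ + z⁴) gives running coefficients 1,0,0,2,1,0,2,1,0,1,1,0,0 for degrees 0…12.
Multiplying by (1 + z + z² + z³) gives running coefficients 1,1,1,3,3,3,5,4,3,4,3,2,2 for degrees 0…12.
Finally multiplying by (1 + 3z)², the product of all factors after the first has coefficients 1,7,16,18,30,48,50,61,72,58,54,56,41 for degrees 0…12.
[z¹²] = 1·41 + 12·56 + 54·54 + 108·58 + 81·72 = 15725.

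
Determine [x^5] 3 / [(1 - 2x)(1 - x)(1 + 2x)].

63

The denominator gives the recurrence a_n = a_(n−1) + 4a_(n−2) − 4a_(n−3) for n ≥ 3; the numerator fixes a_0 = 3, a_1 = 3, a_2 = 15.
Iterating: 3, 3, 15, 15, 63, 63, so a_5 = 63.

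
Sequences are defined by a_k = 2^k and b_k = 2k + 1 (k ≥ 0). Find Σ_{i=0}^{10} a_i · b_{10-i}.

6119

This is [x^10] in the product of the two ordinary generating functions.
Σ = 1·21 + 2·19 + 4·17 + 8·15 + 16·13 + 32·11 + 64·9 + 128·7 + 256·5 + 512·3 + 1024·1 = 6119.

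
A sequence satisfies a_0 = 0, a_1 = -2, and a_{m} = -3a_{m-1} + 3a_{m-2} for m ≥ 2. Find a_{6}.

1296

The ordinary generating function has denominator 1 + 3t - 3t^2.
Iterating the recurrence: a_0,…,a_{6} = 0, -2, 6, -24, 90, -342, 1296.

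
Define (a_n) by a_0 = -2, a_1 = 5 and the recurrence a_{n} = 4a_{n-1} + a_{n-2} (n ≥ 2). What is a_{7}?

24781

The ordinary generating function has denominator 1 - 4y - y^2.
Iterating the recurrence: a_0,…,a_{7} = -2, 5, 18, 77, 326, 1381, 5850, 24781.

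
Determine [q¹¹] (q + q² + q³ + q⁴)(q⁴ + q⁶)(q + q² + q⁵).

(q + q² + q³ + q⁴) has coefficients 0,1,1,1,1 for degrees 0…4.
(q⁴ + q⁶) has coefficients 0,0,0,0,1,0,1,0,0,0,0,0 for degrees 0…11.
Finally multiplying by (q + q² + q⁵), the product of all factors after the first has coefficients 0,0,0,0,0,1,1,1,1,1,0,1 for degrees 0…11.
[q¹¹] = 1·0 + 1·1 + 1·1 + 1·1 = 3.

3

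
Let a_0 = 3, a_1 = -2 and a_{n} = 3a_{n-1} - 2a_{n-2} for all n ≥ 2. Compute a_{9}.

-2552

The ordinary generating function has denominator 1 - 3q + 2q^2.
Iterating the recurrence: a_0,…,a_{9} = 3, -2, -12, -32, -72, -152, -312, -632, -1272, -2552.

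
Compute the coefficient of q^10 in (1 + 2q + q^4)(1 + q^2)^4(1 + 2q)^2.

(1 + 2q + q^4) has coefficients 1,2,0,0,1 for degrees 0…4.
(1 + q^2)^4 has coefficients 1,0,4,0,6,0,4,0,1,0,0 for degrees 0…10.
Finally multiplying by (1 + 2q)^2, the product of all factors after the first has coefficients 1,4,8,16,22,24,28,16,17,4,4 for degrees 0…10.
[q^10] = 1·4 + 2·4 + 1·28 = 40.

40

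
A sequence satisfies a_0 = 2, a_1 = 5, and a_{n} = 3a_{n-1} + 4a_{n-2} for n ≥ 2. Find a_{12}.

23488103

The ordinary generating function has denominator 1 - 3z - 4z^2.
Iterating the recurrence: a_0,…,a_{12} = 2, 5, 23, 89, 359, 1433, 5735, 22937, 91751, 367001, 1468007, 5872025, 23488103.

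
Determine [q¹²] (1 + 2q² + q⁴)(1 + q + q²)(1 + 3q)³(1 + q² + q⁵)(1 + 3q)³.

(1 + 2q² + q⁴) has coefficients 1,0,2,0,1 for degrees 0…4.
(1 + q + q²) has coefficients 1,1,1,0,0,0,0,0,0,0,0,0,0 for degrees 0…12.
Multiplying by (1 + 3q)³ gives running coefficients 1,10,37,63,54,27,0,0,0,0,0,0,0 for degrees 0…12.
Multiplying by (1 + q² + q⁵) gives running coefficients 1,10,38,73,91,91,64,64,63,54,27,0,0 for degrees 0…12.
Finally multiplying by (1 + 3q)³, the product of all factors after the first has coefficients 1,19,155,712,2044,3907,5311,5554,4824,4077,3942,3402,2187 for degrees 0…12.
[q¹²] = 1·2187 + 2·3942 + 1·4824 = 14895.

14895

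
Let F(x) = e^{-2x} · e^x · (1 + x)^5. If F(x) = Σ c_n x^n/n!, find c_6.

The EGF product rule gives c_6 = Σ_{k_1+k_2+k_3=6} C(6; k_1,k_2,k_3) · ∏ g_i(k_i), where e^{-2x} gives (-2)^k; e^x gives (1)^k; (1+x)^5 gives the falling factorial (5)_k.
g_1(k) for k = 0…6: 1, -2, 4, -8, 16, -32, 64.
g_2(k) for k = 0…6: 1, 1, 1, 1, 1, 1, 1.
g_3(k) for k = 0…6: 1, 5, 20, 60, 120, 120, 0.
First combine the last two factors: h(k) = Σ_j C(k,j)·g_2(j)·g_3(k−j) for k = 0…6: 1, 6, 31, 136, 501, 1546, 4051.
c_6 = Σ_k C(6,k)·g_1(k)·h(6−k) = 1·1·4051 + 6·(-2)·1546 + 15·4·501 + 20·(-8)·136 + 15·16·31 + 6·(-32)·6 + 1·64·1 = 4051 − 18552 + 30060 − 21760 + 7440 − 1152 + 64 = 151.

151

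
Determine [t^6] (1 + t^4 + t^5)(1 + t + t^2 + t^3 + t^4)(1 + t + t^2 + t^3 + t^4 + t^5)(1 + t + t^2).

(1 + t^4 + t^5) has coefficients 1,0,0,0,1,1 for degrees 0…5.
(1 + t + t^2 + t^3 + t^4) has coefficients 1,1,1,1,1,0,0 for degrees 0…6.
Multiplying by (1 + t + t^2 + t^3 + t^4 + t^5) gives running coefficients 1,2,3,4,5,5,4 for degrees 0…6.
Finally multiplying by (1 + t + t^2), the product of all factors after the first has coefficients 1,3,6,9,12,14,14 for degrees 0…6.
[t^6] = 1·14 + 1·6 + 1·3 = 23.

23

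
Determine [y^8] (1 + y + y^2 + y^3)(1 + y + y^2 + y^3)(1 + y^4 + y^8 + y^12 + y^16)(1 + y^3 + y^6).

11

(1 + y + y^2 + y^3) has coefficients 1,1,1,1 for degrees 0…3.
(1 + y + y^2 + y^3) has coefficients 1,1,1,1,0,0,0,0,0 for degrees 0…8.
Multiplying by (1 + y^4 + y^8 + y^12 + y^16) gives running coefficients 1,1,1,1,1,1,1,1,1 for degrees 0…8.
Finally multiplying by (1 + y^3 + y^6), the product of all factors after the first has coefficients 1,1,1,2,2,2,3,3,3 for degrees 0…8.
[y^8] = 1·3 + 1·3 + 1·3 + 1·2 = 11.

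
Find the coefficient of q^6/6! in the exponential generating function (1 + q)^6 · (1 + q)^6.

The EGF product rule gives c_6 = Σ_{k_1+k_2=6} C(6; k_1,k_2) · ∏ g_i(k_i), where (1+q)^6 gives the falling factorial (6)_k; (1+q)^6 gives the falling factorial (6)_k.
g_1(k) for k = 0…6: 1, 6, 30, 120, 360, 720, 720.
g_2(k) for k = 0…6: 1, 6, 30, 120, 360, 720, 720.
c_6 = Σ_k C(6,k)·g_1(k)·g_2(6−k) = 1·1·720 + 6·6·720 + 15·30·360 + 20·120·120 + 15·360·30 + 6·720·6 + 1·720·1 = 720 + 25920 + 162000 + 288000 + 162000 + 25920 + 720 = 665280.

665280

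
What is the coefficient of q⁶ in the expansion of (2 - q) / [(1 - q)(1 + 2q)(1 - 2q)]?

The denominator gives the recurrence a_n = a_(n−1) + 4a_(n−2) − 4a_(n−3) for n ≥ 3; the numerator fixes a_0 = 2, a_1 = 1, a_2 = 9.
Iterating: 2, 1, 9, 5, 37, 21, 149, so a_6 = 149.

149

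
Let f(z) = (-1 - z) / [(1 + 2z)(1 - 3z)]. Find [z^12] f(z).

The denominator gives the recurrence a_n = a_(n−1) + 6a_(n−2) for n ≥ 2; the numerator fixes a_0 = -1, a_1 = -2.
Iterating: -1, -2, -8, -20, -68, -188, -596, -1724, -5300, -15644, -47444, -141308, -425972, so a_12 = -425972.

-425972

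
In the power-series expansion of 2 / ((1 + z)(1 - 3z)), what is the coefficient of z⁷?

3280

Partial fractions give a closed form: a_n = (1/2)·(-1)^n + (3/2)·3^n.
At n = 7: a_7 = 3280.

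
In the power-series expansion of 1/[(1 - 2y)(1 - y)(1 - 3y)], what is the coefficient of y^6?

3025

Partial fractions give a closed form: a_n = (-4)·2^n + (1/2)·1^n + (9/2)·3^n.
At n = 6: a_6 = 3025.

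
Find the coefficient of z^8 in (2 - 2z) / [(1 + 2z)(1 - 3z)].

5556

The denominator gives the recurrence a_n = a_(n−1) + 6a_(n−2) for n ≥ 2; the numerator fixes a_0 = 2, a_1 = 0.
Iterating: 2, 0, 12, 12, 84, 156, 660, 1596, 5556, so a_8 = 5556.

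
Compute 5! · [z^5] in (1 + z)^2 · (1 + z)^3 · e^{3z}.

The EGF product rule gives c_5 = Σ_{k_1+k_2+k_3=5} C(5; k_1,k_2,k_3) · ∏ g_i(k_i), where (1+z)^2 gives the falling factorial (2)_k; (1+z)^3 gives the falling factorial (3)_k; e^{3z} gives (3)^k.
g_1(k) for k = 0…5: 1, 2, 2, 0, 0, 0.
g_2(k) for k = 0…5: 1, 3, 6, 6, 0, 0.
g_3(k) for k = 0…5: 1, 3, 9, 27, 81, 243.
First combine the last two factors: h(k) = Σ_j C(k,j)·g_2(j)·g_3(k−j) for k = 0…5: 1, 6, 33, 168, 801, 3618.
c_5 = Σ_k C(5,k)·g_1(k)·h(5−k) = 1·1·3618 + 5·2·801 + 10·2·168 = 3618 + 8010 + 3360 = 14988.

14988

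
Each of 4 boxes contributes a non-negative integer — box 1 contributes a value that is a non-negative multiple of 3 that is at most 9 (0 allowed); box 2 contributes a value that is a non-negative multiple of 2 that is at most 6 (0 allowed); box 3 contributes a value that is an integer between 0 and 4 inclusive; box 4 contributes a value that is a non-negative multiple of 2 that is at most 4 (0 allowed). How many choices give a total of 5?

8

The generating function for the choices is (1 + x^3 + x^6 + x^9)·(1 + x^2 + x^4 + x^6)·(1 + x + x^2 + x^3 + x^4)·(1 + x^2 + x^4); the count is [x^5].
(1 + x^3 + x^6 + x^9) has coefficients 1,0,0,1,0,0 for degrees 0…5.
(1 + x^2 + x^4 + x^6) has coefficients 1,0,1,0,1,0 for degrees 0…5.
Multiplying by (1 + x + x^2 + x^3 + x^4) gives running coefficients 1,1,2,2,3,2 for degrees 0…5.
Finally multiplying by (1 + x^2 + x^4), the product of all factors after the first has coefficients 1,1,3,3,6,5 for degrees 0…5.
[x^5] = 1·5 + 1·3 = 8.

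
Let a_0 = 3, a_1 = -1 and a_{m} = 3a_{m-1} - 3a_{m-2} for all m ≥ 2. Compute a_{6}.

The ordinary generating function has denominator 1 - 3q + 3q^2.
Iterating the recurrence: a_0,…,a_{6} = 3, -1, -12, -33, -63, -90, -81.

-81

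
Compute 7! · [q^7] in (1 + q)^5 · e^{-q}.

The EGF product rule gives c_7 = Σ_{k_1+k_2=7} C(7; k_1,k_2) · ∏ g_i(k_i), where (1+q)^5 gives the falling factorial (5)_k; e^{-q} gives (-1)^k.
g_1(k) for k = 0…7: 1, 5, 20, 60, 120, 120, 0, 0.
g_2(k) for k = 0…7: 1, -1, 1, -1, 1, -1, 1, -1.
c_7 = Σ_k C(7,k)·g_1(k)·g_2(7−k) = 1·1·(-1) + 7·5·1 + 21·20·(-1) + 35·60·1 + 35·120·(-1) + 21·120·1 = −1 + 35 − 420 + 2100 − 4200 + 2520 = 34.

34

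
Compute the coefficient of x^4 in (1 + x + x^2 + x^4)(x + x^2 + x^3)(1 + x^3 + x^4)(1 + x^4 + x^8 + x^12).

3

(1 + x + x^2 + x^4) has coefficients 1,1,1,0,1 for degrees 0…4.
(x + x^2 + x^3) has coefficients 0,1,1,1,0 for degrees 0…4.
Multiplying by (1 + x^3 + x^4) gives running coefficients 0,1,1,1,1 for degrees 0…4.
Finally multiplying by (1 + x^4 + x^8 + x^12), the product of all factors after the first has coefficients 0,1,1,1,1 for degrees 0…4.
[x^4] = 1·1 + 1·1 + 1·1 + 1·0 = 3.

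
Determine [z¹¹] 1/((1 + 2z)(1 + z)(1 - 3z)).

78078

The denominator gives the recurrence a_n = 7a_(n−2) + 6a_(n−3) for n ≥ 3; the numerator fixes a_0 = 1, a_1 = 0, a_2 = 7.
Iterating: 1, 0, 7, 6, 49, 84, 379, 882, 3157, 8448, 27391, 78078, so a_11 = 78078.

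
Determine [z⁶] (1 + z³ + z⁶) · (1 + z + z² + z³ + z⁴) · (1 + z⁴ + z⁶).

(1 + z³ + z⁶) has coefficients 1,0,0,1,0,0,1 for degrees 0…6.
(1 + z + z² + z³ + z⁴) has coefficients 1,1,1,1,1,0,0 for degrees 0…6.
Finally multiplying by (1 + z⁴ + z⁶), the product of all factors after the first has coefficients 1,1,1,1,2,1,2 for degrees 0…6.
[z⁶] = 1·2 + 1·1 + 1·1 = 4.

4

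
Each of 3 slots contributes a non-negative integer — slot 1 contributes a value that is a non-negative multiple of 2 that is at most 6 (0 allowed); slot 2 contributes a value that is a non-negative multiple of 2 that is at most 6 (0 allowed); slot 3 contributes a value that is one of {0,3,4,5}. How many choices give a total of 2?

2

The generating function for the choices is (1 + z^2 + z^4 + z^6)·(1 + z^2 + z^4 + z^6)·(1 + z^3 + z^4 + z^5); the count is [z^2].
(1 + z^2 + z^4 + z^6) has coefficients 1,0,1 for degrees 0…2.
(1 + z^2 + z^4 + z^6) has coefficients 1,0,1 for degrees 0…2.
Finally multiplying by (1 + z^3 + z^4 + z^5), the product of all factors after the first has coefficients 1,0,1 for degrees 0…2.
[z^2] = 1·1 + 1·1 = 2.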